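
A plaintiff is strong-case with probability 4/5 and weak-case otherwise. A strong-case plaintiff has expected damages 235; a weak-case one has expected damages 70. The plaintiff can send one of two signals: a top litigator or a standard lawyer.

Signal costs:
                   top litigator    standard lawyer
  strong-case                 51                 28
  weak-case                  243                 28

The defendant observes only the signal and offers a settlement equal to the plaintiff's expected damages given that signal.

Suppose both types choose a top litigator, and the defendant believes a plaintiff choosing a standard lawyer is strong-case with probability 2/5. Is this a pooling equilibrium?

On the equilibrium path (top litigator) the defendant holds the prior 4/5 and pays 4/5·235 + 1/5·70 = 202. Off-path (standard lawyer) belief 2/5 gives 2/5·235 + 3/5·70 = 136.
Strong-case: top litigator gives 202 − 51 = 151; standard lawyer gives 136 − 28 = 108. Stays. ✓
Weak-case: top litigator gives 202 − 243 = -41; standard lawyer gives 136 − 28 = 108. Deviates. ✗

No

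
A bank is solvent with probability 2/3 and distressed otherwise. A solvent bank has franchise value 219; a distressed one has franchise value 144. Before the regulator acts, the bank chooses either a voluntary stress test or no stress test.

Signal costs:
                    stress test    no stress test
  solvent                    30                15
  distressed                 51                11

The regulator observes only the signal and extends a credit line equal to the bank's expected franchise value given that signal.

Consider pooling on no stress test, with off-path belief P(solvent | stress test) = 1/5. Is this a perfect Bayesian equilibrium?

Yes

On the equilibrium path (no stress test) the regulator holds the prior 2/3 and pays 2/3·219 + 1/3·144 = 194. Off-path (stress test) belief 1/5 gives 1/5·219 + 4/5·144 = 159.
Solvent: no stress test gives 194 − 15 = 179; stress test gives 159 − 30 = 129. Stays. ✓
Distressed: no stress test gives 194 − 11 = 183; stress test gives 159 − 51 = 108. Stays. ✓
Beliefs are Bayes-consistent on-path and both types best-respond.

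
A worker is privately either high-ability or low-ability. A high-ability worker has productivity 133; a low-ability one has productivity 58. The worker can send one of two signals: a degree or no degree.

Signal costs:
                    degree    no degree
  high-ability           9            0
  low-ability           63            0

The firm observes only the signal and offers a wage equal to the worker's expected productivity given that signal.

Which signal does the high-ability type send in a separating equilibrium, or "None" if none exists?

None

Try high-ability → degree, low-ability → no degree:
  If types separate, degree earns payment 133 and no degree earns 58.
  High-ability: degree gives 133 − 9 = 124; no degree gives 58 − 0 = 58. No deviation. ✓
  Low-ability: no degree gives 58 − 0 = 58; degree gives 133 − 63 = 70. Would deviate. ✗
Try high-ability → no degree, low-ability → degree:
  If types separate, no degree earns payment 133 and degree earns 58.
  High-ability: no degree gives 133 − 0 = 133; degree gives 58 − 9 = 49. No deviation. ✓
  Low-ability: degree gives 58 − 63 = -5; no degree gives 133 − 0 = 133. Would deviate. ✗
Neither assignment is incentive-compatible.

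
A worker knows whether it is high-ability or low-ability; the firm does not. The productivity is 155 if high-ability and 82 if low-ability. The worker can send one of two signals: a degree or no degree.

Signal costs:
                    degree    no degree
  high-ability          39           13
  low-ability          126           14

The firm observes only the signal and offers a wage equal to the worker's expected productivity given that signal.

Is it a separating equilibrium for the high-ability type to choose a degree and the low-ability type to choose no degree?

Yes

Under separation the firm infers type exactly: degree → high-ability (pays 155), no degree → low-ability (pays 82).
High-ability: degree gives 155 − 39 = 116; no degree gives 82 − 13 = 69. No deviation. ✓
Low-ability: no degree gives 82 − 14 = 68; degree gives 155 − 126 = 29. No deviation. ✓
Neither type gains from mimicking the other.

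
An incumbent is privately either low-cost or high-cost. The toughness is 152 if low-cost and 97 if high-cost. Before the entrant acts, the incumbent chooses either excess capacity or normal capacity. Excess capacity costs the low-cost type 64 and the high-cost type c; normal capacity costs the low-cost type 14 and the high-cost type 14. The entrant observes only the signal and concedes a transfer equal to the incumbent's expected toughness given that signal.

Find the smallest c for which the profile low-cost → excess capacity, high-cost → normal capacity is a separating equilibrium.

Under separation: excess capacity → low-cost (pays 152); normal capacity → high-cost (pays 97).
Low-cost: 152 − 64 = 88 ≥ 97 − 14 = 83. Holds regardless of c. ✓
High-cost: 97 − 14 ≥ 152 − c, so c ≥ 152 − 83 = 69.

69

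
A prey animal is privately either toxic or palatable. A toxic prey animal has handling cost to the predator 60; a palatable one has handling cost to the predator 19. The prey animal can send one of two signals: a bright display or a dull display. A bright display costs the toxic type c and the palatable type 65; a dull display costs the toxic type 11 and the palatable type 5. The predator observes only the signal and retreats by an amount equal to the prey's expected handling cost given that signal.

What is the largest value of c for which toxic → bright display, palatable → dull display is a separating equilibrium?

Under separation: bright display → toxic (pays 60); dull display → palatable (pays 19).
Palatable: 19 − 5 = 14 ≥ 60 − 65 = -5. Holds regardless of c. ✓
Toxic: 60 − c ≥ 19 − 11, so c ≤ 60 − 8 = 52.

52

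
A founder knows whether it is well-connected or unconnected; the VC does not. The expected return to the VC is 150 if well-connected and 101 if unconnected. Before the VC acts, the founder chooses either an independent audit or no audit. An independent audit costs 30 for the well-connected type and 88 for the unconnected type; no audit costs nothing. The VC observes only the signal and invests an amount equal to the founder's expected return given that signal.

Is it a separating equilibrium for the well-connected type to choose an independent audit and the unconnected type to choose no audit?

Yes

Under separation the VC infers type exactly: audit → well-connected (pays 150), no audit → unconnected (pays 101).
Well-connected: audit gives 150 − 30 = 120; no audit gives 101 − 0 = 101. No deviation. ✓
Unconnected: no audit gives 101 − 0 = 101; audit gives 150 − 88 = 62. No deviation. ✓
Both incentive constraints hold.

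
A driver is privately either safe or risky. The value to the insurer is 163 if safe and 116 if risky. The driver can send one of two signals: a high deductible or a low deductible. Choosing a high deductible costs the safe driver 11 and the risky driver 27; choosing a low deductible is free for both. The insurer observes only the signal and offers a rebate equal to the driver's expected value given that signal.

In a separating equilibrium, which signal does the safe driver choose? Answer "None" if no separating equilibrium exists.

None

Try safe → high deductible, risky → low deductible:
  Under separation the insurer infers type exactly: high deductible → safe (pays 163), low deductible → risky (pays 116).
  Safe: high deductible gives 163 − 11 = 152; low deductible gives 116 − 0 = 116. No deviation. ✓
  Risky: low deductible gives 116 − 0 = 116; high deductible gives 163 − 27 = 136. Would deviate. ✗
Try safe → low deductible, risky → high deductible:
  Under separation the insurer infers type exactly: low deductible → safe (pays 163), high deductible → risky (pays 116).
  Safe: low deductible gives 163 − 0 = 163; high deductible gives 116 − 11 = 105. No deviation. ✓
  Risky: high deductible gives 116 − 27 = 89; low deductible gives 163 − 0 = 163. Would deviate. ✗
Neither assignment is incentive-compatible.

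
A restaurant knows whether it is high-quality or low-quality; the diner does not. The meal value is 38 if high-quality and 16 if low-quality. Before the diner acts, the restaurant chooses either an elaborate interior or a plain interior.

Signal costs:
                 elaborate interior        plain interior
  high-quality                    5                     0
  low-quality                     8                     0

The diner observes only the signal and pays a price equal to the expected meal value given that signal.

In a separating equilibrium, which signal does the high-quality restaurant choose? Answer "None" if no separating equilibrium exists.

Try high-quality → elaborate interior, low-quality → plain interior:
  If types separate, elaborate interior earns payment 38 and plain interior earns 16.
  High-quality: elaborate interior gives 38 − 5 = 33; plain interior gives 16 − 0 = 16. No deviation. ✓
  Low-quality: plain interior gives 16 − 0 = 16; elaborate interior gives 38 − 8 = 30. Would deviate. ✗
Try high-quality → plain interior, low-quality → elaborate interior:
  If types separate, plain interior earns payment 38 and elaborate interior earns 16.
  High-quality: plain interior gives 38 − 0 = 38; elaborate interior gives 16 − 5 = 11. No deviation. ✓
  Low-quality: elaborate interior gives 16 − 8 = 8; plain interior gives 38 − 0 = 38. Would deviate. ✗
Neither assignment is incentive-compatible.

None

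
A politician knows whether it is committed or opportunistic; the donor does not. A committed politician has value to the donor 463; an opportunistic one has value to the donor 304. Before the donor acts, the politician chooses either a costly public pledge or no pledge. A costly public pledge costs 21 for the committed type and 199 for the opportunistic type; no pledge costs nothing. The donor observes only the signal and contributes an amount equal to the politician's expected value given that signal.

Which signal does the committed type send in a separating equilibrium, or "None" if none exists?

Try committed → pledge, opportunistic → no pledge:
  If types separate, pledge earns payment 463 and no pledge earns 304.
  Committed: pledge gives 463 − 21 = 442; no pledge gives 304 − 0 = 304. No deviation. ✓
  Opportunistic: no pledge gives 304 − 0 = 304; pledge gives 463 − 199 = 264. No deviation. ✓
Both hold — the committed type sends pledge.

pledge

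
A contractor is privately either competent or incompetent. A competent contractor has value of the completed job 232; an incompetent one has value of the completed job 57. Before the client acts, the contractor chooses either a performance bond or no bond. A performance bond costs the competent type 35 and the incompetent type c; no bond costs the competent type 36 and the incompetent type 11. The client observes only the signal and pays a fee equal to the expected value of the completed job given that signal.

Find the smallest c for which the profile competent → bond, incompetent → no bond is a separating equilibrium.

186

Under separation: bond → competent (pays 232); no bond → incompetent (pays 57).
Competent: 232 − 35 = 197 ≥ 57 − 36 = 21. Holds regardless of c. ✓
Incompetent: 57 − 11 ≥ 232 − c, so c ≥ 232 − 46 = 186.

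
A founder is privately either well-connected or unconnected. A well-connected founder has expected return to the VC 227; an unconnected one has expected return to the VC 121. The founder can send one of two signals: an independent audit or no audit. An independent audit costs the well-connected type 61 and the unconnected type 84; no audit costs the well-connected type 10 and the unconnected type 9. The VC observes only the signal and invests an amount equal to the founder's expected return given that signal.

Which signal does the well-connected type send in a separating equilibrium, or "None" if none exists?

Try well-connected → audit, unconnected → no audit:
  Under separation the VC infers type exactly: audit → well-connected (pays 227), no audit → unconnected (pays 121).
  Well-connected: audit gives 227 − 61 = 166; no audit gives 121 − 10 = 111. No deviation. ✓
  Unconnected: no audit gives 121 − 9 = 112; audit gives 227 − 84 = 143. Would deviate. ✗
Try well-connected → no audit, unconnected → audit:
  Under separation the VC infers type exactly: no audit → well-connected (pays 227), audit → unconnected (pays 121).
  Well-connected: no audit gives 227 − 10 = 217; audit gives 121 − 61 = 60. No deviation. ✓
  Unconnected: audit gives 121 − 84 = 37; no audit gives 227 − 9 = 218. Would deviate. ✗
Neither assignment is incentive-compatible.

None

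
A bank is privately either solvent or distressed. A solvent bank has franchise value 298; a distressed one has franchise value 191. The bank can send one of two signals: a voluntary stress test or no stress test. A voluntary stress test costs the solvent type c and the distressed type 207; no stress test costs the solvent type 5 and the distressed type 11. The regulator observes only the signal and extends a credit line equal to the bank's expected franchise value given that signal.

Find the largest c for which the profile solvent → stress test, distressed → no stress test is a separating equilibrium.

Under separation: stress test → solvent (pays 298); no stress test → distressed (pays 191).
Distressed: 191 − 11 = 180 ≥ 298 − 207 = 91. Holds regardless of c. ✓
Solvent: 298 − c ≥ 191 − 5, so c ≤ 298 − 186 = 112.

112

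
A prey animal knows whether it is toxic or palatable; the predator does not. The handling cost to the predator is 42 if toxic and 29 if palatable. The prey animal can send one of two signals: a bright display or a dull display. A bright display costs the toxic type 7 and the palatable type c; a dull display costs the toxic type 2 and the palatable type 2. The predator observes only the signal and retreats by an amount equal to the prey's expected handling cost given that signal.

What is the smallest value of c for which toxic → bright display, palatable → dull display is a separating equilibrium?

Under separation: bright display → toxic (pays 42); dull display → palatable (pays 29).
Toxic: 42 − 7 = 35 ≥ 29 − 2 = 27. Holds regardless of c. ✓
Palatable: 29 − 2 ≥ 42 − c, so c ≥ 42 − 27 = 15.

15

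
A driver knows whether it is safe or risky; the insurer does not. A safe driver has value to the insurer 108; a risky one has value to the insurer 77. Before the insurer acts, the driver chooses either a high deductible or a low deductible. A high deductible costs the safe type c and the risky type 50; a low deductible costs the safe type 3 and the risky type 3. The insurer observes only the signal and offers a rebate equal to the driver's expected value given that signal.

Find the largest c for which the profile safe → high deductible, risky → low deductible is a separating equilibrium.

Under separation: high deductible → safe (pays 108); low deductible → risky (pays 77).
Risky: 77 − 3 = 74 ≥ 108 − 50 = 58. Holds regardless of c. ✓
Safe: 108 − c ≥ 77 − 3, so c ≤ 108 − 74 = 34.

34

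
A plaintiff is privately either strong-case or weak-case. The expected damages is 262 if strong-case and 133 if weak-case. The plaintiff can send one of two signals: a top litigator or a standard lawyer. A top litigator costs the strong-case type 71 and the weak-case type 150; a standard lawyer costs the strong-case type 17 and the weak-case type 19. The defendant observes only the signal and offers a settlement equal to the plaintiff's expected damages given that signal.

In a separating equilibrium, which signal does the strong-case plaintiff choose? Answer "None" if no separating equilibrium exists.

Try strong-case → top litigator, weak-case → standard lawyer:
  Under separation the defendant infers type exactly: top litigator → strong-case (pays 262), standard lawyer → weak-case (pays 133).
  Strong-case: top litigator gives 262 − 71 = 191; standard lawyer gives 133 − 17 = 116. No deviation. ✓
  Weak-case: standard lawyer gives 133 − 19 = 114; top litigator gives 262 − 150 = 112. No deviation. ✓
Both hold — the strong-case type sends top litigator.

top litigator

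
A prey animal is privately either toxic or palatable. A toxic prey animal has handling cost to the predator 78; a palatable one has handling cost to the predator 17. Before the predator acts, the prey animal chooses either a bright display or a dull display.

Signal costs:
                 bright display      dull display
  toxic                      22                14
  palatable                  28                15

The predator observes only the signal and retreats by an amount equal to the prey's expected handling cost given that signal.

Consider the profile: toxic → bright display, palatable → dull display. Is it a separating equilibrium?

No

Under separation the predator infers type exactly: bright display → toxic (pays 78), dull display → palatable (pays 17).
Toxic: bright display gives 78 − 22 = 56; dull display gives 17 − 14 = 3. No deviation. ✓
Palatable: dull display gives 17 − 15 = 2; bright display gives 78 − 28 = 50. Would deviate. ✗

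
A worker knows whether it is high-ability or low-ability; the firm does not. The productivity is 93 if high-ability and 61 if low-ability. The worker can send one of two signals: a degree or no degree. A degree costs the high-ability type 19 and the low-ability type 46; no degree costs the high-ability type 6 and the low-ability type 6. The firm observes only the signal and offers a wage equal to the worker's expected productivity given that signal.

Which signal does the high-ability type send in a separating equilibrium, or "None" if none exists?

degree

Try high-ability → degree, low-ability → no degree:
  Under separation the firm infers type exactly: degree → high-ability (pays 93), no degree → low-ability (pays 61).
  High-ability: degree gives 93 − 19 = 74; no degree gives 61 − 6 = 55. No deviation. ✓
  Low-ability: no degree gives 61 − 6 = 55; degree gives 93 − 46 = 47. No deviation. ✓
Both hold — the high-ability type sends degree.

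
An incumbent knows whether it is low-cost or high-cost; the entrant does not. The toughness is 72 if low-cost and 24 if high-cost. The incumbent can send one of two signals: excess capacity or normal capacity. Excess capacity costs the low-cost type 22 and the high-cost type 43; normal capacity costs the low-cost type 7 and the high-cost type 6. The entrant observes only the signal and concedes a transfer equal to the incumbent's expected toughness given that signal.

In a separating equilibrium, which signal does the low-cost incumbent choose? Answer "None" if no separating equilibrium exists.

None

Try low-cost → excess capacity, high-cost → normal capacity:
  Under separation the entrant infers type exactly: excess capacity → low-cost (pays 72), normal capacity → high-cost (pays 24).
  Low-cost: excess capacity gives 72 − 22 = 50; normal capacity gives 24 − 7 = 17. No deviation. ✓
  High-cost: normal capacity gives 24 − 6 = 18; excess capacity gives 72 − 43 = 29. Would deviate. ✗
Try low-cost → normal capacity, high-cost → excess capacity:
  Under separation the entrant infers type exactly: normal capacity → low-cost (pays 72), excess capacity → high-cost (pays 24).
  Low-cost: normal capacity gives 72 − 7 = 65; excess capacity gives 24 − 22 = 2. No deviation. ✓
  High-cost: excess capacity gives 24 − 43 = -19; normal capacity gives 72 − 6 = 66. Would deviate. ✗
Neither assignment is incentive-compatible.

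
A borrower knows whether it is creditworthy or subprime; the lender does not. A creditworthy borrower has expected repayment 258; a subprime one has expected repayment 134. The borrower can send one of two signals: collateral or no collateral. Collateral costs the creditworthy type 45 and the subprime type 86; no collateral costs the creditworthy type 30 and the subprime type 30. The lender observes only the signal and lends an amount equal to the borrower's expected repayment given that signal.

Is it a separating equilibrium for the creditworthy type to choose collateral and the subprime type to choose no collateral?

Under separation the lender infers type exactly: collateral → creditworthy (pays 258), no collateral → subprime (pays 134).
Creditworthy: collateral gives 258 − 45 = 213; no collateral gives 134 − 30 = 104. No deviation. ✓
Subprime: no collateral gives 134 − 30 = 104; collateral gives 258 − 86 = 172. Would deviate. ✗

No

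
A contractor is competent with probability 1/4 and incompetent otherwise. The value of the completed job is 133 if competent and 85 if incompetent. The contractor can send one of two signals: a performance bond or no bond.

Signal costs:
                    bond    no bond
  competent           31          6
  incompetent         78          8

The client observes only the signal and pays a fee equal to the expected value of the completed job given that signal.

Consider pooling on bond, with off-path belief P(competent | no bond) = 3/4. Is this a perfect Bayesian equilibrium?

No

On the equilibrium path (bond) the client holds the prior 1/4 and pays 1/4·133 + 3/4·85 = 97. Off-path (no bond) belief 3/4 gives 3/4·133 + 1/4·85 = 121.
Competent: bond gives 97 − 31 = 66; no bond gives 121 − 6 = 115. Deviates. ✗
Incompetent: bond gives 97 − 78 = 19; no bond gives 121 − 8 = 113. Deviates. ✗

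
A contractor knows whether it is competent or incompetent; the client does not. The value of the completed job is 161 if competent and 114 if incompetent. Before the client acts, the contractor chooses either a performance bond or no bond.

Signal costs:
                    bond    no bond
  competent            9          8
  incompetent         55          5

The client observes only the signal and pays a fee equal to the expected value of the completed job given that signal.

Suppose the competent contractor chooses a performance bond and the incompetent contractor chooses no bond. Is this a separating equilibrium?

If types separate, bond earns payment 161 and no bond earns 114.
Competent: bond gives 161 − 9 = 152; no bond gives 114 − 8 = 106. No deviation. ✓
Incompetent: no bond gives 114 − 5 = 109; bond gives 161 − 55 = 106. No deviation. ✓
Neither type gains from mimicking the other.

Yes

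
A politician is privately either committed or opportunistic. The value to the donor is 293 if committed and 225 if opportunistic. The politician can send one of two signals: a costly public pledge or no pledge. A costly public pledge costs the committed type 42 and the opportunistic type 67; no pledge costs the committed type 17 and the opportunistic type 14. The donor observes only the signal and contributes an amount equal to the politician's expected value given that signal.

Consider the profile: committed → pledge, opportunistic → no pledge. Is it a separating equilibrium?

No

Under separation the donor infers type exactly: pledge → committed (pays 293), no pledge → opportunistic (pays 225).
Committed: pledge gives 293 − 42 = 251; no pledge gives 225 − 17 = 208. No deviation. ✓
Opportunistic: no pledge gives 225 − 14 = 211; pledge gives 293 − 67 = 226. Would deviate. ✗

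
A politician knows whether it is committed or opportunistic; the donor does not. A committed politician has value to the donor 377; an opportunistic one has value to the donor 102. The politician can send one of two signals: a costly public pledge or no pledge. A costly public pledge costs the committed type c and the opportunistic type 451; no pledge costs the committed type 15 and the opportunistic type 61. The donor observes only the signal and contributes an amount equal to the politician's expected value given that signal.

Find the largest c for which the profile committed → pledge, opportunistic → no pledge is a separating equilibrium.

Under separation: pledge → committed (pays 377); no pledge → opportunistic (pays 102).
Opportunistic: 102 − 61 = 41 ≥ 377 − 451 = -74. Holds regardless of c. ✓
Committed: 377 − c ≥ 102 − 15, so c ≤ 377 − 87 = 290.

290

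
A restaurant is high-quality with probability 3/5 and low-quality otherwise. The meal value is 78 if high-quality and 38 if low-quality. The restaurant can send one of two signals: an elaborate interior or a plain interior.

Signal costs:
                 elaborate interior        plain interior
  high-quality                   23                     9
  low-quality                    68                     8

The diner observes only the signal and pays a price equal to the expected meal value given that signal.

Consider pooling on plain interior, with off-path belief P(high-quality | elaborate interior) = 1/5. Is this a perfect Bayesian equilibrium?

At the pooled signal (plain interior) the diner holds the prior 3/5 and pays 3/5·78 + 2/5·38 = 62. Off-path (elaborate interior) belief 1/5 gives 1/5·78 + 4/5·38 = 46.
High-quality: plain interior gives 62 − 9 = 53; elaborate interior gives 46 − 23 = 23. Stays. ✓
Low-quality: plain interior gives 62 − 8 = 54; elaborate interior gives 46 − 68 = -22. Stays. ✓

Yes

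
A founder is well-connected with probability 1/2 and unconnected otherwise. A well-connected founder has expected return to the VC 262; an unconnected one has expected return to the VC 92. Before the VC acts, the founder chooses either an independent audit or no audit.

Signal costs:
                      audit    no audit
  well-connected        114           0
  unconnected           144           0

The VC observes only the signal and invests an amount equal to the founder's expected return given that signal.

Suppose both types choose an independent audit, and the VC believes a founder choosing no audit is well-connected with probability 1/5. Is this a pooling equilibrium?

No

On the equilibrium path (audit) the VC holds the prior 1/2 and pays 1/2·262 + 1/2·92 = 177. Off-path (no audit) belief 1/5 gives 1/5·262 + 4/5·92 = 126.
Well-connected: audit gives 177 − 114 = 63; no audit gives 126 − 0 = 126. Deviates. ✗
Unconnected: audit gives 177 − 144 = 33; no audit gives 126 − 0 = 126. Deviates. ✗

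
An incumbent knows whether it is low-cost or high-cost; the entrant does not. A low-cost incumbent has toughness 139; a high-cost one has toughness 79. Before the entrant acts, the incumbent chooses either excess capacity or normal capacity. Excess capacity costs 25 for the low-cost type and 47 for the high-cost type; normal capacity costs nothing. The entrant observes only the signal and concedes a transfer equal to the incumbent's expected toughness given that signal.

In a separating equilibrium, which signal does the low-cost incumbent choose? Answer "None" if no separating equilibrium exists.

Try low-cost → excess capacity, high-cost → normal capacity:
  If types separate, excess capacity earns payment 139 and normal capacity earns 79.
  Low-cost: excess capacity gives 139 − 25 = 114; normal capacity gives 79 − 0 = 79. No deviation. ✓
  High-cost: normal capacity gives 79 − 0 = 79; excess capacity gives 139 − 47 = 92. Would deviate. ✗
Try low-cost → normal capacity, high-cost → excess capacity:
  If types separate, normal capacity earns payment 139 and excess capacity earns 79.
  Low-cost: normal capacity gives 139 − 0 = 139; excess capacity gives 79 − 25 = 54. No deviation. ✓
  High-cost: excess capacity gives 79 − 47 = 32; normal capacity gives 139 − 0 = 139. Would deviate. ✗
Neither assignment is incentive-compatible.

None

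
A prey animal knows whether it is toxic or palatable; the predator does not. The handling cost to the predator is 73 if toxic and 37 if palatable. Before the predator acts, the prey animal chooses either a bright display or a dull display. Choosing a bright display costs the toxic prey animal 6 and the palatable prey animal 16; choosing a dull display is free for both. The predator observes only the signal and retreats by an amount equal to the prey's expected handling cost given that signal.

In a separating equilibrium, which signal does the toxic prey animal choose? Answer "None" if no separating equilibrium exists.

None

Try toxic → bright display, palatable → dull display:
  If types separate, bright display earns payment 73 and dull display earns 37.
  Toxic: bright display gives 73 − 6 = 67; dull display gives 37 − 0 = 37. No deviation. ✓
  Palatable: dull display gives 37 − 0 = 37; bright display gives 73 − 16 = 57. Would deviate. ✗
Try toxic → dull display, palatable → bright display:
  If types separate, dull display earns payment 73 and bright display earns 37.
  Toxic: dull display gives 73 − 0 = 73; bright display gives 37 − 6 = 31. No deviation. ✓
  Palatable: bright display gives 37 − 16 = 21; dull display gives 73 − 0 = 73. Would deviate. ✗
Neither assignment is incentive-compatible.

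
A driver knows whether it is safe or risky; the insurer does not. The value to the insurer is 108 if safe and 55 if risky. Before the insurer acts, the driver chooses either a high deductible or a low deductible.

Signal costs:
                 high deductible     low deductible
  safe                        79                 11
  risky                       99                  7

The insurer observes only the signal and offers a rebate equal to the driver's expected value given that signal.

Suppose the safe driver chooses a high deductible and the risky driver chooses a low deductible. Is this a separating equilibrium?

No

If types separate, high deductible earns payment 108 and low deductible earns 55.
Safe: high deductible gives 108 − 79 = 29; low deductible gives 55 − 11 = 44. Would deviate. ✗
Risky: low deductible gives 55 − 7 = 48; high deductible gives 108 − 99 = 9. No deviation. ✓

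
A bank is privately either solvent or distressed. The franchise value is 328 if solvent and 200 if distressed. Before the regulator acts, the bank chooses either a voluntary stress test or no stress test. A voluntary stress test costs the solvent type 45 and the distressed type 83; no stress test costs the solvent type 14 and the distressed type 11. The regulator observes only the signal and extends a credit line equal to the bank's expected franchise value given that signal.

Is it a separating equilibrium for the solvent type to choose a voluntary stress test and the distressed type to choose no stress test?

No

Under separation the regulator infers type exactly: stress test → solvent (pays 328), no stress test → distressed (pays 200).
Solvent: stress test gives 328 − 45 = 283; no stress test gives 200 − 14 = 186. No deviation. ✓
Distressed: no stress test gives 200 − 11 = 189; stress test gives 328 − 83 = 245. Would deviate. ✗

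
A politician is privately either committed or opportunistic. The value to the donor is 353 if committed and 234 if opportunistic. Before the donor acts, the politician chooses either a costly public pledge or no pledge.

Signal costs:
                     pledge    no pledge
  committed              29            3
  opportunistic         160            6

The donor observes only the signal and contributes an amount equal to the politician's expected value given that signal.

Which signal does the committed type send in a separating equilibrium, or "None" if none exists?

pledge

Try committed → pledge, opportunistic → no pledge:
  Under separation the donor infers type exactly: pledge → committed (pays 353), no pledge → opportunistic (pays 234).
  Committed: pledge gives 353 − 29 = 324; no pledge gives 234 − 3 = 231. No deviation. ✓
  Opportunistic: no pledge gives 234 − 6 = 228; pledge gives 353 − 160 = 193. No deviation. ✓
Both hold — the committed type sends pledge.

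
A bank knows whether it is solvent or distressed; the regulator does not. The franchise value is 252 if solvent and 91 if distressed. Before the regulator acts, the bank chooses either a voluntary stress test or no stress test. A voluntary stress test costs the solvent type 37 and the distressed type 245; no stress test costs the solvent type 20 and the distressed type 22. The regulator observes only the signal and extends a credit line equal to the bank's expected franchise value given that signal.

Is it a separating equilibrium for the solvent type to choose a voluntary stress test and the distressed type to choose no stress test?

Yes

If types separate, stress test earns payment 252 and no stress test earns 91.
Solvent: stress test gives 252 − 37 = 215; no stress test gives 91 − 20 = 71. No deviation. ✓
Distressed: no stress test gives 91 − 22 = 69; stress test gives 252 − 245 = 7. No deviation. ✓
Both incentive constraints hold.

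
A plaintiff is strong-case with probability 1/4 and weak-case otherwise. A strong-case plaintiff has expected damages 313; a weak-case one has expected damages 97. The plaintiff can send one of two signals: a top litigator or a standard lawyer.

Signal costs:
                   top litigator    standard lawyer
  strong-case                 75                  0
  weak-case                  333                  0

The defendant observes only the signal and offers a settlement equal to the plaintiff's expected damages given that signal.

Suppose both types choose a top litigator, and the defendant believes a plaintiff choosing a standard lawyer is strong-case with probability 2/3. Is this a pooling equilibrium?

No

On the equilibrium path (top litigator) the defendant holds the prior 1/4 and pays 1/4·313 + 3/4·97 = 151. Off-path (standard lawyer) belief 2/3 gives 2/3·313 + 1/3·97 = 241.
Strong-case: top litigator gives 151 − 75 = 76; standard lawyer gives 241 − 0 = 241. Deviates. ✗
Weak-case: top litigator gives 151 − 333 = -182; standard lawyer gives 241 − 0 = 241. Deviates. ✗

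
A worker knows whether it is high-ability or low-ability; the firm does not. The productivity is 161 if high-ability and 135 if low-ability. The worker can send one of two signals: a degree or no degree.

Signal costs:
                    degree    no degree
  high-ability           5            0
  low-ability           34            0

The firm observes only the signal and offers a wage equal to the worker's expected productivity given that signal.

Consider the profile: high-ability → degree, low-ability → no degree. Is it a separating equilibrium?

Yes

If types separate, degree earns payment 161 and no degree earns 135.
High-ability: degree gives 161 − 5 = 156; no degree gives 135 − 0 = 135. No deviation. ✓
Low-ability: no degree gives 135 − 0 = 135; degree gives 161 − 34 = 127. No deviation. ✓
Neither type gains from mimicking the other.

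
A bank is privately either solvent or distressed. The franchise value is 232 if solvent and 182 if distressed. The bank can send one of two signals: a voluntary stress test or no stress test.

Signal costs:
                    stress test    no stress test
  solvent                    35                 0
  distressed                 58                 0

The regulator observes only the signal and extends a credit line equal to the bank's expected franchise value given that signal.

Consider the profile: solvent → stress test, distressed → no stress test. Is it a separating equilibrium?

Under separation the regulator infers type exactly: stress test → solvent (pays 232), no stress test → distressed (pays 182).
Solvent: stress test gives 232 − 35 = 197; no stress test gives 182 − 0 = 182. No deviation. ✓
Distressed: no stress test gives 182 − 0 = 182; stress test gives 232 − 58 = 174. No deviation. ✓
Neither type gains from mimicking the other.

Yes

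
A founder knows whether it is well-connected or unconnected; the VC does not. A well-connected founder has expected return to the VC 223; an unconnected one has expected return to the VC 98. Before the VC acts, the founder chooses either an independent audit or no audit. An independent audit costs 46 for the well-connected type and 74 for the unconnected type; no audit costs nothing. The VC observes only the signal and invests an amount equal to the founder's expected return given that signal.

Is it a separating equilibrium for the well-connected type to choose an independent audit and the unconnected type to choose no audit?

No

If types separate, audit earns payment 223 and no audit earns 98.
Well-connected: audit gives 223 − 46 = 177; no audit gives 98 − 0 = 98. No deviation. ✓
Unconnected: no audit gives 98 − 0 = 98; audit gives 223 − 74 = 149. Would deviate. ✗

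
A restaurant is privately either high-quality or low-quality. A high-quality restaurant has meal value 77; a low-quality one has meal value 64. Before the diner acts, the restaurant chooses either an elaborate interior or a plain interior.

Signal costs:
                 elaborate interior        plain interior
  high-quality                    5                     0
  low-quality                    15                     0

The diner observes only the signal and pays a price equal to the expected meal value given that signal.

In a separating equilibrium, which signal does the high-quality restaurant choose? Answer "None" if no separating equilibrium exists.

elaborate interior

Try high-quality → elaborate interior, low-quality → plain interior:
  If types separate, elaborate interior earns payment 77 and plain interior earns 64.
  High-quality: elaborate interior gives 77 − 5 = 72; plain interior gives 64 − 0 = 64. No deviation. ✓
  Low-quality: plain interior gives 64 − 0 = 64; elaborate interior gives 77 − 15 = 62. No deviation. ✓
Both hold — the high-quality type sends elaborate interior.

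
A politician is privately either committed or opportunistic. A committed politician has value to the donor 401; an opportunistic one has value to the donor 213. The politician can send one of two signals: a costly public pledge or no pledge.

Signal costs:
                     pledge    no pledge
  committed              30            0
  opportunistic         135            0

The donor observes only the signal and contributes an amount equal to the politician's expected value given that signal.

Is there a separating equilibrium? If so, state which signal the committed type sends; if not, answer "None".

None

Try committed → pledge, opportunistic → no pledge:
  Under separation the donor infers type exactly: pledge → committed (pays 401), no pledge → opportunistic (pays 213).
  Committed: pledge gives 401 − 30 = 371; no pledge gives 213 − 0 = 213. No deviation. ✓
  Opportunistic: no pledge gives 213 − 0 = 213; pledge gives 401 − 135 = 266. Would deviate. ✗
Try committed → no pledge, opportunistic → pledge:
  Under separation the donor infers type exactly: no pledge → committed (pays 401), pledge → opportunistic (pays 213).
  Committed: no pledge gives 401 − 0 = 401; pledge gives 213 − 30 = 183. No deviation. ✓
  Opportunistic: pledge gives 213 − 135 = 78; no pledge gives 401 − 0 = 401. Would deviate. ✗
Neither assignment is incentive-compatible.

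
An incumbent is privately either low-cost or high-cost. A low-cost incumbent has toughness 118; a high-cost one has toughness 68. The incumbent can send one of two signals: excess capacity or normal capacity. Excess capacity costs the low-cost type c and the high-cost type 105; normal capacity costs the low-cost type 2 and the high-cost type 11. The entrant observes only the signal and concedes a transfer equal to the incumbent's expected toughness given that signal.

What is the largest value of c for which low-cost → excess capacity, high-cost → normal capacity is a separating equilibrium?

Under separation: excess capacity → low-cost (pays 118); normal capacity → high-cost (pays 68).
High-cost: 68 − 11 = 57 ≥ 118 − 105 = 13. Holds regardless of c. ✓
Low-cost: 118 − c ≥ 68 − 2, so c ≤ 118 − 66 = 52.

52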